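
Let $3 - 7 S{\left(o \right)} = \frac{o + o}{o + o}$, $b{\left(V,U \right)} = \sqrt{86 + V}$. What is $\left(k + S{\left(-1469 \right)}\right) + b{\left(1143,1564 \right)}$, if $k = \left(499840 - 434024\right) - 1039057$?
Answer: $- \frac{6812685}{7} + \sqrt{1229} \approx -9.7321 \cdot 10^{5}$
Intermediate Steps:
$k = -973241$ ($k = 65816 - 1039057 = -973241$)
$S{\left(o \right)} = \frac{2}{7}$ ($S{\left(o \right)} = \frac{3}{7} - \frac{\left(o + o\right) \frac{1}{o + o}}{7} = \frac{3}{7} - \frac{2 o \frac{1}{2 o}}{7} = \frac{3}{7} - \frac{1}{7} = \frac{2}{7}$)
$\left(k + S{\left(-1469 \right)}\right) + b{\left(1143,1564 \right)} = \left(-973241 + \frac{2}{7}\right) + \sqrt{86 + 1143} = - \frac{6812685}{7} + \sqrt{1229}$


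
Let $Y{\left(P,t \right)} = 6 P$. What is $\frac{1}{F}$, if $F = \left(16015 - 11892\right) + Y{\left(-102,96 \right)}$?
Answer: $\frac{1}{3511} \approx 0.00028482$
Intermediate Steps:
$F = 3511$ ($F = \left(16015 - 11892\right) + 6 \left(-102\right) = \left(16015 - 11892\right) - 612 = 4123 - 612 = 3511$)
$\frac{1}{F} = \frac{1}{3511}$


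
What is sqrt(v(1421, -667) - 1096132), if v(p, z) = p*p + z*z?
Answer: sqrt(1367998) ≈ 1169.6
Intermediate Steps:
v(p, z) = p**2 + z**2
sqrt(v(1421, -667) - 1096132) = sqrt((1421**2 + (-667)**2) - 1096132) = sqrt((2019241 + 444889) - 1096132) = sqrt(2464130 - 1096132) = sqrt(1367998)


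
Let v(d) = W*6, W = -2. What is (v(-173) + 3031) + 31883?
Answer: 34902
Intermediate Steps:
v(d) = -12 (v(d) = -2*6 = -12)
(v(-173) + 3031) + 31883 = (-12 + 3031) + 31883 = 3019 + 31883 = 34902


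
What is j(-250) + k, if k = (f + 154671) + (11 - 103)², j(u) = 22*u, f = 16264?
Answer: 173899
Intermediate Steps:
k = 179399 (k = (16264 + 154671) + (11 - 103)² = 170935 + (-92)² = 170935 + 8464 = 179399)
j(-250) + k = 22*(-250) + 179399 = -5500 + 179399 = 173899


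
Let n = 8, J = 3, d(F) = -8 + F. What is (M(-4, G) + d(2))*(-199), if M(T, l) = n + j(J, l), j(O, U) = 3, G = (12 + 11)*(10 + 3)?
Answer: -995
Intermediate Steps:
G = 299 (G = 23*13 = 299)
M(T, l) = 11 (M(T, l) = 8 + 3 = 11)
(M(-4, G) + d(2))*(-199) = (11 + (-8 + 2))*(-199) = (11 - 6)*(-199) = 5*(-199) = -995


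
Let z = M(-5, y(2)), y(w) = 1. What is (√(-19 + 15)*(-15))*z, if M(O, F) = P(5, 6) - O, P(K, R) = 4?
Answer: -270*I ≈ -270.0*I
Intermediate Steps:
M(O, F) = 4 - O
z = 9 (z = 4 - 1*(-5) = 4 + 5 = 9)
(√(-19 + 15)*(-15))*z = (√(-19 + 15)*(-15))*9 = (√(-4)*(-15))*9 = ((2*I)*(-15))*9 = -30*I*9 = -270*I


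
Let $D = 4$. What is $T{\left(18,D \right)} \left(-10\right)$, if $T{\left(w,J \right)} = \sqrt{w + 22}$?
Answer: $- 20 \sqrt{10} \approx -63.246$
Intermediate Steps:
$T{\left(w,J \right)} = \sqrt{22 + w}$
$T{\left(18,D \right)} \left(-10\right) = \sqrt{22 + 18} \left(-10\right) = \sqrt{40} \left(-10\right) = 2 \sqrt{10} \left(-10\right) = - 20 \sqrt{10}$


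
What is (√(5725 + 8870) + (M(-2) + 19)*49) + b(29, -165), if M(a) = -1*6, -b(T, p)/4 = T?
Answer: 521 + √14595 ≈ 641.81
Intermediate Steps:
b(T, p) = -4*T
M(a) = -6
(√(5725 + 8870) + (M(-2) + 19)*49) + b(29, -165) = (√(5725 + 8870) + (-6 + 19)*49) - 4*29 = (√14595 + 13*49) - 116 = (√14595 + 637) - 116 = (637 + √14595) - 116 = 521 + √14595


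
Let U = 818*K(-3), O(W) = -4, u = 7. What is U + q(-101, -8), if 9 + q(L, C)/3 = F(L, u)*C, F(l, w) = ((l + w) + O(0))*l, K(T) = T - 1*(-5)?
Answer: -235943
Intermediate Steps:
K(T) = 5 + T (K(T) = T + 5 = 5 + T)
F(l, w) = l*(-4 + l + w) (F(l, w) = ((l + w) - 4)*l = (-4 + l + w)*l = l*(-4 + l + w))
U = 1636 (U = 818*(5 - 3) = 818*2 = 1636)
q(L, C) = -27 + 3*C*L*(3 + L) (q(L, C) = -27 + 3*((L*(-4 + L + 7))*C) = -27 + 3*((L*(3 + L))*C) = -27 + 3*(C*L*(3 + L)) = -27 + 3*C*L*(3 + L))
U + q(-101, -8) = 1636 + (-27 + 3*(-8)*(-101)*(3 - 101)) = 1636 + (-27 + 3*(-8)*(-101)*(-98)) = 1636 + (-27 - 237552) = 1636 - 237579 = -235943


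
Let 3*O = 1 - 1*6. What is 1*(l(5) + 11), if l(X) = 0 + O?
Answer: 28/3 ≈ 9.3333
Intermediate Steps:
O = -5/3 (O = (1 - 1*6)/3 = (1 - 6)/3 = (⅓)*(-5) = -5/3 ≈ -1.6667)
l(X) = -5/3 (l(X) = 0 - 5/3 = -5/3)
1*(l(5) + 11) = 1*(-5/3 + 11) = 1*(28/3) = 28/3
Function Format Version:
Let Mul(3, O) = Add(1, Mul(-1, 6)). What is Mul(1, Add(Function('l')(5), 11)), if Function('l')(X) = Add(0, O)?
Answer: Rational(28, 3) ≈ 9.3333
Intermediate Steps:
O = Rational(-5, 3) (O = Mul(Rational(1, 3), Add(1, Mul(-1, 6))) = Mul(Rational(1, 3), Add(1, -6)) = Mul(Rational(1, 3), -5) = Rational(-5, 3) ≈ -1.6667)
Function('l')(X) = Rational(-5, 3) (Function('l')(X) = Add(0, Rational(-5, 3)) = Rational(-5, 3))
Mul(1, Add(Function('l')(5), 11)) = Mul(1, Add(Rational(-5, 3), 11)) = Mul(1, Rational(28, 3)) = Rational(28, 3)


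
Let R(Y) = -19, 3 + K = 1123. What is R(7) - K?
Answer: -1139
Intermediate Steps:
K = 1120 (K = -3 + 1123 = 1120)
R(7) - K = -19 - 1*1120 = -19 - 1120 = -1139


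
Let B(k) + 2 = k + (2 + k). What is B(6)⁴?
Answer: 20736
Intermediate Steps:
B(k) = 2*k (B(k) = -2 + (k + (2 + k)) = -2 + (2 + 2*k) = 2*k)
B(6)⁴ = (2*6)⁴ = 12⁴ = 20736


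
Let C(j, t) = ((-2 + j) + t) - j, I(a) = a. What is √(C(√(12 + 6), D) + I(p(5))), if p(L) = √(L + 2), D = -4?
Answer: √(-6 + √7) ≈ 1.8315*I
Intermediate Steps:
p(L) = √(2 + L)
C(j, t) = -2 + t (C(j, t) = (-2 + j + t) - j = -2 + t)
√(C(√(12 + 6), D) + I(p(5))) = √((-2 - 4) + √(2 + 5)) = √(-6 + √7)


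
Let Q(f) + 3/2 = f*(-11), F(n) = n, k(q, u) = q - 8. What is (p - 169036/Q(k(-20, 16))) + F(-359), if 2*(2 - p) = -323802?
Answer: 98688400/613 ≈ 1.6099e+5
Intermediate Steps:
k(q, u) = -8 + q
p = 161903 (p = 2 - 1/2*(-323802) = 2 + 161901 = 161903)
Q(f) = -3/2 - 11*f (Q(f) = -3/2 + f*(-11) = -3/2 - 11*f)
(p - 169036/Q(k(-20, 16))) + F(-359) = (161903 - 169036/(-3/2 - 11*(-8 - 20))) - 359 = (161903 - 169036/(-3/2 - 11*(-28))) - 359 = (161903 - 169036/(-3/2 + 308)) - 359 = (161903 - 169036/613/2) - 359 = (161903 - 169036*2/613) - 359 = (161903 - 338072/613) - 359 = 98908467/613 - 359 = 98688400/613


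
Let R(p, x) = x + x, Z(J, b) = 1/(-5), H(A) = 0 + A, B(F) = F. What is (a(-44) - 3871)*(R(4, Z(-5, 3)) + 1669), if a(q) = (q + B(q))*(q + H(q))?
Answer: 32312439/5 ≈ 6.4625e+6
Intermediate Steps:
H(A) = A
a(q) = 4*q² (a(q) = (q + q)*(q + q) = (2*q)*(2*q) = 4*q²)
Z(J, b) = -⅕
R(p, x) = 2*x
(a(-44) - 3871)*(R(4, Z(-5, 3)) + 1669) = (4*(-44)² - 3871)*(2*(-⅕) + 1669) = (4*1936 - 3871)*(-⅖ + 1669) = (7744 - 3871)*(8343/5) = 3873*(8343/5) = 32312439/5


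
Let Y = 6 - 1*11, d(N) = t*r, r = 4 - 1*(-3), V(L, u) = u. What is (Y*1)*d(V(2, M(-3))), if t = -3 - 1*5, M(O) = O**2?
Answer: 280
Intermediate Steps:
t = -8 (t = -3 - 5 = -8)
r = 7 (r = 4 + 3 = 7)
d(N) = -56 (d(N) = -8*7 = -56)
Y = -5 (Y = 6 - 11 = -5)
(Y*1)*d(V(2, M(-3))) = -5*1*(-56) = -5*(-56) = 280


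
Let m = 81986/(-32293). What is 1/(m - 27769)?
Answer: -32293/896826303 ≈ -3.6008e-5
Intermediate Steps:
m = -81986/32293 (m = 81986*(-1/32293) = -81986/32293 ≈ -2.5388)
1/(m - 27769) = 1/(-81986/32293 - 27769) = 1/(-896826303/32293) = -32293/896826303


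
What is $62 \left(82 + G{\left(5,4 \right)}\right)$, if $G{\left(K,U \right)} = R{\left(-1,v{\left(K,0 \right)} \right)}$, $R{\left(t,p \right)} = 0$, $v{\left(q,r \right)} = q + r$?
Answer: $5084$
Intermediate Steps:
$G{\left(K,U \right)} = 0$
$62 \left(82 + G{\left(5,4 \right)}\right) = 62 \left(82 + 0\right) = 62 \cdot 82 = 5084$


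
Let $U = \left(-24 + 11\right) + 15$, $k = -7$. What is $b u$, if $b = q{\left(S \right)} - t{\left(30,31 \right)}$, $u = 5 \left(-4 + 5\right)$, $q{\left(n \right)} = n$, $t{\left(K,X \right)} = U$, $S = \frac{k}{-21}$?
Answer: $- \frac{25}{3} \approx -8.3333$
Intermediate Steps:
$S = \frac{1}{3}$ ($S = - \frac{7}{-21} = \left(-7\right) \left(- \frac{1}{21}\right) = \frac{1}{3} \approx 0.33333$)
$U = 2$ ($U = -13 + 15 = 2$)
$t{\left(K,X \right)} = 2$
$u = 5$ ($u = 5 \cdot 1 = 5$)
$b = - \frac{5}{3}$ ($b = \frac{1}{3} - 2 = - \frac{5}{3} \approx -1.6667$)
$b u = \left(- \frac{5}{3}\right) 5 = - \frac{25}{3}$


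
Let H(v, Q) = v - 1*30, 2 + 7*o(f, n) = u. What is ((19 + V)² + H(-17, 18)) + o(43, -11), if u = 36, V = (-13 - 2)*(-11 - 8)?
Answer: 646617/7 ≈ 92374.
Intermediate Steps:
V = 285 (V = -15*(-19) = 285)
o(f, n) = 34/7 (o(f, n) = -2/7 + (⅐)*36 = -2/7 + 36/7 = 34/7)
H(v, Q) = -30 + v (H(v, Q) = v - 30 = -30 + v)
((19 + V)² + H(-17, 18)) + o(43, -11) = ((19 + 285)² + (-30 - 17)) + 34/7 = (304² - 47) + 34/7 = (92416 - 47) + 34/7 = 92369 + 34/7 = 646617/7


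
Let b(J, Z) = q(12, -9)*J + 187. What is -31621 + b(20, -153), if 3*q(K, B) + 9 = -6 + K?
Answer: -31454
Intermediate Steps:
q(K, B) = -5 + K/3 (q(K, B) = -3 + (-6 + K)/3 = -3 + (-2 + K/3) = -5 + K/3)
b(J, Z) = 187 - J (b(J, Z) = (-5 + (⅓)*12)*J + 187 = (-5 + 4)*J + 187 = -J + 187 = 187 - J)
-31621 + b(20, -153) = -31621 + (187 - 1*20) = -31621 + (187 - 20) = -31621 + 167 = -31454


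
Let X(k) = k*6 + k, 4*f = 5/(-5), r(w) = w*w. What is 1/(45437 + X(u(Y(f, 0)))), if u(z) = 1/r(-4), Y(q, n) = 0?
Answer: 16/726999 ≈ 2.2008e-5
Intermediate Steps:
r(w) = w**2
f = -1/4 (f = (5/(-5))/4 = (5*(-1/5))/4 = (1/4)*(-1) = -1/4 ≈ -0.25000)
u(z) = 1/16 (u(z) = 1/((-4)**2) = 1/16)
X(k) = 7*k (X(k) = 6*k + k = 7*k)
1/(45437 + X(u(Y(f, 0)))) = 1/(45437 + 7*(1/16)) = 1/(45437 + 7/16) = 1/(726999/16) = 16/726999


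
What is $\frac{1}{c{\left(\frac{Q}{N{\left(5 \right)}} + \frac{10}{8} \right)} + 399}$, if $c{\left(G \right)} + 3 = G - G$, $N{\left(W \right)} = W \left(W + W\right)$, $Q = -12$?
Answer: $\frac{1}{396} \approx 0.0025253$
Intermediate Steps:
$N{\left(W \right)} = 2 W^{2}$ ($N{\left(W \right)} = W 2 W = 2 W^{2}$)
$c{\left(G \right)} = -3$ ($c{\left(G \right)} = -3 + \left(G - G\right) = -3 + 0 = -3$)
$\frac{1}{c{\left(\frac{Q}{N{\left(5 \right)}} + \frac{10}{8} \right)} + 399} = \frac{1}{-3 + 399} = \frac{1}{396}$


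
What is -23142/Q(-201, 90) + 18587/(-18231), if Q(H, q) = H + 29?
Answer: 209352419/1567866 ≈ 133.53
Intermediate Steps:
Q(H, q) = 29 + H
-23142/Q(-201, 90) + 18587/(-18231) = -23142/(29 - 201) + 18587/(-18231) = -23142/(-172) + 18587*(-1/18231) = -23142*(-1/172) - 18587/18231 = 11571/86 - 18587/18231 = 209352419/1567866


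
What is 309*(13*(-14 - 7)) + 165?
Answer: -84192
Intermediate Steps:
309*(13*(-14 - 7)) + 165 = 309*(13*(-21)) + 165 = 309*(-273) + 165 = -84357 + 165 = -84192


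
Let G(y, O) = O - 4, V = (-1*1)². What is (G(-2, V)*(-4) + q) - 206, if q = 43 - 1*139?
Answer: -290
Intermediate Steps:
q = -96 (q = 43 - 139 = -96)
V = 1 (V = (-1)² = 1)
G(y, O) = -4 + O
(G(-2, V)*(-4) + q) - 206 = ((-4 + 1)*(-4) - 96) - 206 = (-3*(-4) - 96) - 206 = (12 - 96) - 206 = -84 - 206 = -290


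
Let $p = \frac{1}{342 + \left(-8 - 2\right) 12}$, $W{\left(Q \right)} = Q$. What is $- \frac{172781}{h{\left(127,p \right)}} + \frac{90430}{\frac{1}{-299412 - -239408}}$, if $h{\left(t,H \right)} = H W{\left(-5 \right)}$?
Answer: $- \frac{27092451218}{5} \approx -5.4185 \cdot 10^{9}$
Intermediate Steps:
$p = \frac{1}{222}$ ($p = \frac{1}{342 - 120} = \frac{1}{222} \approx 0.0045045$)
$h{\left(t,H \right)} = - 5 H$ ($h{\left(t,H \right)} = H \left(-5\right) = - 5 H$)
$- \frac{172781}{h{\left(127,p \right)}} + \frac{90430}{\frac{1}{-299412 - -239408}} = - \frac{172781}{\left(-5\right) \frac{1}{222}} + \frac{90430}{\frac{1}{-299412 - -239408}} = - \frac{172781}{- \frac{5}{222}} + \frac{90430}{\frac{1}{-299412 + 239408}} = \left(-172781\right) \left(- \frac{222}{5}\right) + \frac{90430}{\frac{1}{-60004}} = \frac{38357382}{5} + \frac{90430}{- \frac{1}{60004}} = \frac{38357382}{5} + 90430 \left(-60004\right) = \frac{38357382}{5} - 5426161720 = - \frac{27092451218}{5}$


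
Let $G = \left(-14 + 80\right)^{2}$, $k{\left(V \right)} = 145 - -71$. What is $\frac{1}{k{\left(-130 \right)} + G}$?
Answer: $\frac{1}{4572} \approx 0.00021872$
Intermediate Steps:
$k{\left(V \right)} = 216$ ($k{\left(V \right)} = 145 + 71 = 216$)
$G = 4356$ ($G = 66^{2} = 4356$)
$\frac{1}{k{\left(-130 \right)} + G} = \frac{1}{216 + 4356} = \frac{1}{4572}$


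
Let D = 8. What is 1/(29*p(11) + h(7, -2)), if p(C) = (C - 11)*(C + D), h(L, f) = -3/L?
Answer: -7/3 ≈ -2.3333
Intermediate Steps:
p(C) = (-11 + C)*(8 + C) (p(C) = (C - 11)*(C + 8) = (-11 + C)*(8 + C))
1/(29*p(11) + h(7, -2)) = 1/(29*(-88 + 11**2 - 3*11) - 3/7) = 1/(29*(-88 + 121 - 33) - 3*1/7) = 1/(29*0 - 3/7) = 1/(0 - 3/7) = 1/(-3/7) = -7/3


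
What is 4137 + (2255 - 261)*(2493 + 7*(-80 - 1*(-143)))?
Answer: 5854533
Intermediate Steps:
4137 + (2255 - 261)*(2493 + 7*(-80 - 1*(-143))) = 4137 + 1994*(2493 + 7*(-80 + 143)) = 4137 + 1994*(2493 + 7*63) = 4137 + 1994*(2493 + 441) = 4137 + 1994*2934 = 4137 + 5850396 = 5854533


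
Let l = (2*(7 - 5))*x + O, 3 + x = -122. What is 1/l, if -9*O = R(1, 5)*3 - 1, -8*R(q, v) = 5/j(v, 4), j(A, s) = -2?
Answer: -144/71999 ≈ -0.0020000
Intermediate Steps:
x = -125 (x = -3 - 122 = -125)
R(q, v) = 5/16 (R(q, v) = -5/(8*(-2)) = -5*(-1)/(8*2) = -⅛*(-5/2) = 5/16)
O = 1/144 (O = -((5/16)*3 - 1)/9 = -(15/16 - 1)/9 = -⅑*(-1/16) = 1/144 ≈ 0.0069444)
l = -71999/144 (l = (2*(7 - 5))*(-125) + 1/144 = (2*2)*(-125) + 1/144 = 4*(-125) + 1/144 = -500 + 1/144 = -71999/144 ≈ -499.99)
1/l = 1/(-71999/144) = -144/71999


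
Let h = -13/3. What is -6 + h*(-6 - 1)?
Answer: 73/3 ≈ 24.333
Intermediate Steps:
h = -13/3 (h = -13*⅓ = -13/3 ≈ -4.3333)
-6 + h*(-6 - 1) = -6 - 13*(-6 - 1)/3 = -6 - 13/3*(-7) = -6 + 91/3 = 73/3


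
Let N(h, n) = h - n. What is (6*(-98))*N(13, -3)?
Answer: -9408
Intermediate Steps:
(6*(-98))*N(13, -3) = (6*(-98))*(13 - 1*(-3)) = -588*(13 + 3) = -588*16 = -9408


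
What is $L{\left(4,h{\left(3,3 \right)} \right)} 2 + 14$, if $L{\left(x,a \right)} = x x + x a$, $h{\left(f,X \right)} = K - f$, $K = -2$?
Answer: $6$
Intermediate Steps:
$h{\left(f,X \right)} = -2 - f$
$L{\left(x,a \right)} = x^{2} + a x$
$L{\left(4,h{\left(3,3 \right)} \right)} 2 + 14 = 4 \left(\left(-2 - 3\right) + 4\right) 2 + 14 = 4 \left(-5 + 4\right) 2 + 14 = 4 \left(-1\right) 2 + 14 = \left(-4\right) 2 + 14 = -8 + 14 = 6$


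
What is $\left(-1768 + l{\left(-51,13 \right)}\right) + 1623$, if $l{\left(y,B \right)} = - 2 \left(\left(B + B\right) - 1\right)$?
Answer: $-195$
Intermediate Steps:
$l{\left(y,B \right)} = 2 - 4 B$ ($l{\left(y,B \right)} = - 2 \left(2 B - 1\right) = - 2 \left(-1 + 2 B\right) = 2 - 4 B$)
$\left(-1768 + l{\left(-51,13 \right)}\right) + 1623 = \left(-1768 + \left(2 - 52\right)\right) + 1623 = \left(-1768 - 50\right) + 1623 = -1818 + 1623 = -195$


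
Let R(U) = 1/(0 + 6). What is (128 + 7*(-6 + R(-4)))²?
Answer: 273529/36 ≈ 7598.0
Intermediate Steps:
R(U) = ⅙ (R(U) = 1/6 = ⅙)
(128 + 7*(-6 + R(-4)))² = (128 + 7*(-6 + ⅙))² = (128 + 7*(-35/6))² = (128 - 245/6)² = (523/6)² = 273529/36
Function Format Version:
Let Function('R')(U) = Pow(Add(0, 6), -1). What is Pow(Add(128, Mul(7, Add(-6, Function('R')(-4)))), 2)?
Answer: Rational(273529, 36) ≈ 7598.0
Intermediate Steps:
Function('R')(U) = Rational(1, 6) (Function('R')(U) = Pow(6, -1) = Rational(1, 6))
Pow(Add(128, Mul(7, Add(-6, Function('R')(-4)))), 2) = Pow(Add(128, Mul(7, Add(-6, Rational(1, 6)))), 2) = Pow(Add(128, Mul(7, Rational(-35, 6))), 2) = Pow(Add(128, Rational(-245, 6)), 2) = Pow(Rational(523, 6), 2) = Rational(273529, 36)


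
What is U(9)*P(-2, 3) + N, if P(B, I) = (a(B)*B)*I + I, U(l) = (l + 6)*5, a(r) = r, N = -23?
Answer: 1102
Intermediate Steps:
U(l) = 30 + 5*l (U(l) = (6 + l)*5 = 30 + 5*l)
P(B, I) = I + I*B**2 (P(B, I) = (B*B)*I + I = B**2*I + I = I*B**2 + I = I + I*B**2)
U(9)*P(-2, 3) + N = (30 + 5*9)*(3*(1 + (-2)**2)) - 23 = (30 + 45)*(3*(1 + 4)) - 23 = 75*(3*5) - 23 = 75*15 - 23 = 1125 - 23 = 1102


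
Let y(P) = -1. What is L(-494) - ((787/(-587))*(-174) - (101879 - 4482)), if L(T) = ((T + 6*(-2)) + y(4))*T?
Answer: 204053947/587 ≈ 3.4762e+5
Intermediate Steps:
L(T) = T*(-13 + T) (L(T) = ((T + 6*(-2)) - 1)*T = ((T - 12) - 1)*T = ((-12 + T) - 1)*T = (-13 + T)*T = T*(-13 + T))
L(-494) - ((787/(-587))*(-174) - (101879 - 4482)) = -494*(-13 - 494) - ((787/(-587))*(-174) - (101879 - 4482)) = -494*(-507) - ((787*(-1/587))*(-174) - 1*97397) = 250458 - (-787/587*(-174) - 97397) = 250458 - (136938/587 - 97397) = 250458 - 1*(-57035101/587) = 250458 + 57035101/587 = 204053947/587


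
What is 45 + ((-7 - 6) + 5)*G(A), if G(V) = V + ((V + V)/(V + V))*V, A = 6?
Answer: -51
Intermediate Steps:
G(V) = 2*V (G(V) = V + ((2*V)/((2*V)))*V = V + ((2*V)*(1/(2*V)))*V = V + 1*V = V + V = 2*V)
45 + ((-7 - 6) + 5)*G(A) = 45 + ((-7 - 6) + 5)*(2*6) = 45 + (-13 + 5)*12 = 45 - 8*12 = 45 - 96 = -51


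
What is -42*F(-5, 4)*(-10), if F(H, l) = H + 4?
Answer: -420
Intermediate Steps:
F(H, l) = 4 + H
-42*F(-5, 4)*(-10) = -42*(4 - 5)*(-10) = -42*(-1)*(-10) = 42*(-10) = -420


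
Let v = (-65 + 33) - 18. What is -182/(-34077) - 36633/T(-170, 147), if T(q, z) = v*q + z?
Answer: -1246768987/294663819 ≈ -4.2312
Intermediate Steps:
v = -50 (v = -32 - 18 = -50)
T(q, z) = z - 50*q (T(q, z) = -50*q + z = z - 50*q)
-182/(-34077) - 36633/T(-170, 147) = -182/(-34077) - 36633/(147 - 50*(-170)) = -182*(-1/34077) - 36633/(147 + 8500) = 182/34077 - 36633/8647 = -1246768987/294663819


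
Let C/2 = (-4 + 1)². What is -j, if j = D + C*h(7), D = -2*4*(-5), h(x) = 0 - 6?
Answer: 68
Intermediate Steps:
C = 18 (C = 2*(-4 + 1)² = 2*(-3)² = 2*9 = 18)
h(x) = -6
D = 40 (D = -8*(-5) = 40)
j = -68 (j = 40 + 18*(-6) = 40 - 108 = -68)
-j = -1*(-68) = 68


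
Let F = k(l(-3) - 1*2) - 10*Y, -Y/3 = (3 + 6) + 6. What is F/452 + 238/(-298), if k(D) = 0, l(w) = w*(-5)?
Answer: 6631/33674 ≈ 0.19692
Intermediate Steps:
l(w) = -5*w
Y = -45 (Y = -3*((3 + 6) + 6) = -3*(9 + 6) = -3*15 = -45)
F = 450 (F = 0 - 10*(-45) = 0 + 450 = 450)
F/452 + 238/(-298) = 450/452 + 238/(-298) = 450*(1/452) + 238*(-1/298) = 225/226 - 119/149 = 6631/33674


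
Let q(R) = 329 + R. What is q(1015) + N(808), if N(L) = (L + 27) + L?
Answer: 2987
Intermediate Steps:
N(L) = 27 + 2*L (N(L) = (27 + L) + L = 27 + 2*L)
q(1015) + N(808) = (329 + 1015) + (27 + 2*808) = 1344 + (27 + 1616) = 1344 + 1643 = 2987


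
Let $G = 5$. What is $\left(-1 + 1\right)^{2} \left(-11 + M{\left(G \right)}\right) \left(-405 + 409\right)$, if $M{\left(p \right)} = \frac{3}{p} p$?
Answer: $0$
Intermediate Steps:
$M{\left(p \right)} = 3$
$\left(-1 + 1\right)^{2} \left(-11 + M{\left(G \right)}\right) \left(-405 + 409\right) = \left(-1 + 1\right)^{2} \left(-11 + 3\right) \left(-405 + 409\right) = 0^{2} \left(-8\right) 4 = 0 \left(-8\right) 4 = 0 \cdot 4 = 0$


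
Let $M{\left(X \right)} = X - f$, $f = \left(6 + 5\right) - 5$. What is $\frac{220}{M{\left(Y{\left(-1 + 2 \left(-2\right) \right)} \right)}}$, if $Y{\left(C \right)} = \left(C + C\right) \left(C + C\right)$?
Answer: $\frac{110}{47} \approx 2.3404$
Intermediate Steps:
$f = 6$ ($f = 11 - 5 = 6$)
$Y{\left(C \right)} = 4 C^{2}$ ($Y{\left(C \right)} = 2 C 2 C = 4 C^{2}$)
$M{\left(X \right)} = -6 + X$ ($M{\left(X \right)} = X - 6 = -6 + X$)
$\frac{220}{M{\left(Y{\left(-1 + 2 \left(-2\right) \right)} \right)}} = \frac{220}{-6 + 4 \left(-1 + 2 \left(-2\right)\right)^{2}} = \frac{220}{-6 + 4 \left(-1 - 4\right)^{2}} = \frac{220}{-6 + 4 \left(-5\right)^{2}} = \frac{220}{-6 + 4 \cdot 25} = \frac{220}{-6 + 100} = \frac{220}{94} = 220 \cdot \frac{1}{94} = \frac{110}{47}$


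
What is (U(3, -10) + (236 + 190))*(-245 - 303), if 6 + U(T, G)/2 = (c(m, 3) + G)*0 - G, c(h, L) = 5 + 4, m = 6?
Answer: -237832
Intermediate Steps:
c(h, L) = 9
U(T, G) = -12 - 2*G (U(T, G) = -12 + 2*((9 + G)*0 - G) = -12 + 2*(0 - G) = -12 + 2*(-G) = -12 - 2*G)
(U(3, -10) + (236 + 190))*(-245 - 303) = ((-12 - 2*(-10)) + (236 + 190))*(-245 - 303) = ((-12 + 20) + 426)*(-548) = (8 + 426)*(-548) = 434*(-548) = -237832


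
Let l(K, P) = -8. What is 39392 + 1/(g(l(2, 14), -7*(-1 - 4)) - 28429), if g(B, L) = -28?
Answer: 1120978143/28457 ≈ 39392.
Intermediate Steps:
39392 + 1/(g(l(2, 14), -7*(-1 - 4)) - 28429) = 39392 + 1/(-28 - 28429) = 39392 + 1/(-28457) = 39392 - 1/28457 = 1120978143/28457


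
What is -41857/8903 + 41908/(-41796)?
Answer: -530640524/93027447 ≈ -5.7041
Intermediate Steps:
-41857/8903 + 41908/(-41796) = -41857*1/8903 + 41908*(-1/41796) = -41857/8903 - 10477/10449 = -530640524/93027447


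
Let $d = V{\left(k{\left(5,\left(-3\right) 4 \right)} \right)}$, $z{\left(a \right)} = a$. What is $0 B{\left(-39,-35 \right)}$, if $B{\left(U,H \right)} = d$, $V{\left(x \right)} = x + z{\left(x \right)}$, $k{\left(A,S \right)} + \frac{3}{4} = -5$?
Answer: $0$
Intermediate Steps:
$k{\left(A,S \right)} = - \frac{23}{4}$ ($k{\left(A,S \right)} = - \frac{3}{4} - 5 = - \frac{23}{4}$)
$V{\left(x \right)} = 2 x$ ($V{\left(x \right)} = x + x = 2 x$)
$d = - \frac{23}{2}$ ($d = 2 \left(- \frac{23}{4}\right) = - \frac{23}{2} \approx -11.5$)
$B{\left(U,H \right)} = - \frac{23}{2}$
$0 B{\left(-39,-35 \right)} = 0 \left(- \frac{23}{2}\right) = 0$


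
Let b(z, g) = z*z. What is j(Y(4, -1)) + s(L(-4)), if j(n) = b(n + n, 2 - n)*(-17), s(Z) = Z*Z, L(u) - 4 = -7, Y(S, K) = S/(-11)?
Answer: 1/121 ≈ 0.0082645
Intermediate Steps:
Y(S, K) = -S/11 (Y(S, K) = S*(-1/11) = -S/11)
L(u) = -3 (L(u) = 4 - 7 = -3)
s(Z) = Z²
b(z, g) = z²
j(n) = -68*n² (j(n) = (n + n)²*(-17) = (2*n)²*(-17) = (4*n²)*(-17) = -68*n²)
j(Y(4, -1)) + s(L(-4)) = -68*(-1/11*4)² + (-3)² = -68*(-4/11)² + 9 = -68*16/121 + 9 = -1088/121 + 9 = 1/121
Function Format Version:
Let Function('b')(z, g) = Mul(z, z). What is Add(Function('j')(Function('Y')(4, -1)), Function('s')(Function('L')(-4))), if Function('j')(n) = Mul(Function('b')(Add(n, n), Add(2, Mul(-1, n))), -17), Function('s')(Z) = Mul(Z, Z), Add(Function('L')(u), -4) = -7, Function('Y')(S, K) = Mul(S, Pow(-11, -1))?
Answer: Rational(1, 121) ≈ 0.0082645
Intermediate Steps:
Function('Y')(S, K) = Mul(Rational(-1, 11), S) (Function('Y')(S, K) = Mul(S, Rational(-1, 11)) = Mul(Rational(-1, 11), S))
Function('L')(u) = -3 (Function('L')(u) = Add(4, -7) = -3)
Function('s')(Z) = Pow(Z, 2)
Function('b')(z, g) = Pow(z, 2)
Function('j')(n) = Mul(-68, Pow(n, 2)) (Function('j')(n) = Mul(Pow(Add(n, n), 2), -17) = Mul(Pow(Mul(2, n), 2), -17) = Mul(Mul(4, Pow(n, 2)), -17) = Mul(-68, Pow(n, 2)))
Add(Function('j')(Function('Y')(4, -1)), Function('s')(Function('L')(-4))) = Add(Mul(-68, Pow(Mul(Rational(-1, 11), 4), 2)), Pow(-3, 2)) = Add(Mul(-68, Pow(Rational(-4, 11), 2)), 9) = Add(Mul(-68, Rational(16, 121)), 9) = Add(Rational(-1088, 121), 9) = Rational(1, 121)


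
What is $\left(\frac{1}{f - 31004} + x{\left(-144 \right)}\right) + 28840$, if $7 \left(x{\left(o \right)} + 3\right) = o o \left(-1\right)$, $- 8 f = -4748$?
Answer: $\frac{11016081969}{425747} \approx 25875.0$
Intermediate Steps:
$f = \frac{1187}{2}$ ($f = \left(- \frac{1}{8}\right) \left(-4748\right) = \frac{1187}{2} \approx 593.5$)
$x{\left(o \right)} = -3 - \frac{o^{2}}{7}$ ($x{\left(o \right)} = -3 + \frac{o o \left(-1\right)}{7} = -3 + \frac{o^{2} \left(-1\right)}{7} = -3 + \frac{\left(-1\right) o^{2}}{7} = -3 - \frac{o^{2}}{7}$)
$\left(\frac{1}{f - 31004} + x{\left(-144 \right)}\right) + 28840 = \left(\frac{1}{\frac{1187}{2} - 31004} - \left(3 + \frac{\left(-144\right)^{2}}{7}\right)\right) + 28840 = \left(\frac{1}{- \frac{60821}{2}} - \frac{20757}{7}\right) + 28840 = \left(- \frac{2}{60821} - \frac{20757}{7}\right) + 28840 = - \frac{1262461511}{425747} + 28840 = \frac{11016081969}{425747}$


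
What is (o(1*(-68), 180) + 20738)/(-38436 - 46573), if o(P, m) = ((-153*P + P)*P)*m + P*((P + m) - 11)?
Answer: 126498770/85009 ≈ 1488.1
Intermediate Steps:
o(P, m) = P*(-11 + P + m) - 152*m*P**2 (o(P, m) = ((-152*P)*P)*m + P*(-11 + P + m) = (-152*P**2)*m + P*(-11 + P + m) = -152*m*P**2 + P*(-11 + P + m) = P*(-11 + P + m) - 152*m*P**2)
(o(1*(-68), 180) + 20738)/(-38436 - 46573) = ((1*(-68))*(-11 + 1*(-68) + 180 - 152*1*(-68)*180) + 20738)/(-38436 - 46573) = (-68*(-11 - 68 + 180 - 152*(-68)*180) + 20738)/(-85009) = (-68*(-11 - 68 + 180 + 1860480) + 20738)*(-1/85009) = (-68*1860581 + 20738)*(-1/85009) = (-126519508 + 20738)*(-1/85009) = -126498770*(-1/85009) = 126498770/85009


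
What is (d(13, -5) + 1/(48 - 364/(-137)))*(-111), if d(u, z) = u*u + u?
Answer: -140217087/6940 ≈ -20204.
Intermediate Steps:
d(u, z) = u + u² (d(u, z) = u² + u = u + u²)
(d(13, -5) + 1/(48 - 364/(-137)))*(-111) = (13*(1 + 13) + 1/(48 - 364/(-137)))*(-111) = (13*14 + 1/(48 - 364*(-1/137)))*(-111) = (182 + 1/(48 + 364/137))*(-111) = (182 + 1/(6940/137))*(-111) = (182 + 137/6940)*(-111) = (1263217/6940)*(-111) = -140217087/6940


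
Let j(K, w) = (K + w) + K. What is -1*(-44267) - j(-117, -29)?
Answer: 44530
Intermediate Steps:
j(K, w) = w + 2*K
-1*(-44267) - j(-117, -29) = -1*(-44267) - (-29 + 2*(-117)) = 44267 - (-29 - 234) = 44267 - 1*(-263) = 44267 + 263 = 44530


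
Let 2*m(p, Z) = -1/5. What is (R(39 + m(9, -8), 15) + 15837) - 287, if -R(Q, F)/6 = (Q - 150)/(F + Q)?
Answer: 762556/49 ≈ 15562.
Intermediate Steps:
m(p, Z) = -1/10 (m(p, Z) = (-1/5)/2 = (-1*1/5)/2 = (1/2)*(-1/5) = -1/10)
R(Q, F) = -6*(-150 + Q)/(F + Q) (R(Q, F) = -6*(Q - 150)/(F + Q) = -6*(-150 + Q)/(F + Q))
(R(39 + m(9, -8), 15) + 15837) - 287 = (6*(150 - (39 - 1/10))/(15 + (39 - 1/10)) + 15837) - 287 = (6*(150 - 1*389/10)/(15 + 389/10) + 15837) - 287 = (6*(150 - 389/10)/(539/10) + 15837) - 287 = (6*(10/539)*(1111/10) + 15837) - 287 = (606/49 + 15837) - 287 = 776619/49 - 287 = 762556/49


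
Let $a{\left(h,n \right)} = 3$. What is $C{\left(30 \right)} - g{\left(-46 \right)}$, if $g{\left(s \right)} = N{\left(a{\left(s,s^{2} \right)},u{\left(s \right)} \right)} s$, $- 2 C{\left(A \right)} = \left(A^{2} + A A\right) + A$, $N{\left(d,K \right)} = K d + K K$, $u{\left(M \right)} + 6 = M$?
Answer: $116293$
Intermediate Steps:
$u{\left(M \right)} = -6 + M$
$N{\left(d,K \right)} = K^{2} + K d$ ($N{\left(d,K \right)} = K d + K^{2} = K^{2} + K d$)
$C{\left(A \right)} = - A^{2} - \frac{A}{2}$ ($C{\left(A \right)} = - \frac{\left(A^{2} + A A\right) + A}{2} = - \frac{\left(A^{2} + A^{2}\right) + A}{2} = - \frac{2 A^{2} + A}{2} = - \frac{A + 2 A^{2}}{2} = - A^{2} - \frac{A}{2}$)
$g{\left(s \right)} = s \left(-6 + s\right) \left(-3 + s\right)$ ($g{\left(s \right)} = \left(-6 + s\right) \left(\left(-6 + s\right) + 3\right) s = \left(-6 + s\right) \left(-3 + s\right) s = s \left(-6 + s\right) \left(-3 + s\right)$)
$C{\left(30 \right)} - g{\left(-46 \right)} = \left(-1\right) 30 \left(\frac{1}{2} + 30\right) - - 46 \left(-6 - 46\right) \left(-3 - 46\right) = \left(-1\right) 30 \cdot \frac{61}{2} - \left(-46\right) \left(-52\right) \left(-49\right) = -915 - -117208 = -915 + 117208 = 116293$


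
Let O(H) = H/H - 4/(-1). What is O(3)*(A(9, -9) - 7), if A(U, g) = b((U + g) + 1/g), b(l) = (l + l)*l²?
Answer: -25525/729 ≈ -35.014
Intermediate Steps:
b(l) = 2*l³ (b(l) = (2*l)*l² = 2*l³)
A(U, g) = 2*(U + g + 1/g)³ (A(U, g) = 2*((U + g) + 1/g)³ = 2*(U + g + 1/g)³)
O(H) = 5 (O(H) = 1 - 4*(-1) = 1 + 4 = 5)
O(3)*(A(9, -9) - 7) = 5*(2*(1 - 9*(9 - 9))³/(-9)³ - 7) = 5*(2*(-1/729)*(1 - 9*0)³ - 7) = 5*(2*(-1/729)*(1 + 0)³ - 7) = 5*(2*(-1/729)*1³ - 7) = 5*(2*(-1/729)*1 - 7) = 5*(-2/729 - 7) = 5*(-5105/729) = -25525/729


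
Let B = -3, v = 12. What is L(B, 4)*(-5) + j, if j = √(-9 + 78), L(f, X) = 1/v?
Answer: -5/12 + √69 ≈ 7.8900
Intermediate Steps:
L(f, X) = 1/12
j = √69 ≈ 8.3066
L(B, 4)*(-5) + j = (1/12)*(-5) + √69 = -5/12 + √69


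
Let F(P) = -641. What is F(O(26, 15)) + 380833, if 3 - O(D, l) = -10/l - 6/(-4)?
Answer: 380192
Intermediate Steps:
O(D, l) = 3/2 + 10/l (O(D, l) = 3 - (-10/l - 6/(-4)) = 3 - (-10/l - 6*(-¼)) = 3 - (-10/l + 3/2) = 3 - (3/2 - 10/l) = 3 + (-3/2 + 10/l) = 3/2 + 10/l)
F(O(26, 15)) + 380833 = -641 + 380833 = 380192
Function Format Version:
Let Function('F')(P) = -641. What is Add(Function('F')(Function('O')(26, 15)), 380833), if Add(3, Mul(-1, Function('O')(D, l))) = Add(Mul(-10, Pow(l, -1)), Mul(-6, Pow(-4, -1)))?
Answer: 380192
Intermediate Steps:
Function('O')(D, l) = Add(Rational(3, 2), Mul(10, Pow(l, -1))) (Function('O')(D, l) = Add(3, Mul(-1, Add(Mul(-10, Pow(l, -1)), Mul(-6, Pow(-4, -1))))) = Add(3, Mul(-1, Add(Mul(-10, Pow(l, -1)), Mul(-6, Rational(-1, 4))))) = Add(3, Mul(-1, Add(Mul(-10, Pow(l, -1)), Rational(3, 2)))) = Add(3, Mul(-1, Add(Rational(3, 2), Mul(-10, Pow(l, -1))))) = Add(3, Add(Rational(-3, 2), Mul(10, Pow(l, -1)))) = Add(Rational(3, 2), Mul(10, Pow(l, -1))))
Add(Function('F')(Function('O')(26, 15)), 380833) = Add(-641, 380833) = 380192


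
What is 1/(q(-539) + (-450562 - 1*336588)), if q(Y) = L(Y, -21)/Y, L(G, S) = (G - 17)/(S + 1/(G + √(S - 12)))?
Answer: -1332154357536487331/1048605367965749732368702 - 6811*I*√33/524302683982874866184351 ≈ -1.2704e-6 - 7.4625e-20*I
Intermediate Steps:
L(G, S) = (-17 + G)/(S + 1/(G + √(-12 + S)))
q(Y) = (Y² - 17*Y - 17*I*√33 + I*Y*√33)/(Y*(1 - 21*Y - 21*I*√33)) (q(Y) = ((Y² - 17*Y - 17*√(-12 - 21) + Y*√(-12 - 21))/(1 + Y*(-21) - 21*√(-12 - 21)))/Y = ((Y² - 17*Y - 17*I*√33 + Y*√(-33))/(1 - 21*Y - 21*I*√33))/Y = ((Y² - 17*Y - 17*I*√33 + Y*(I*√33))/(1 - 21*Y - 21*I*√33))/Y = ((Y² - 17*Y - 17*I*√33 + I*Y*√33)/(1 - 21*Y - 21*I*√33))/Y = (Y² - 17*Y - 17*I*√33 + I*Y*√33)/(Y*(1 - 21*Y - 21*I*√33)))
1/(q(-539) + (-450562 - 1*336588)) = 1/(((-539)² - 17*(-539) - 17*I*√33 + I*(-539)*√33)/((-539)*(1 - 21*(-539) - 21*I*√33)) + (-450562 - 1*336588)) = 1/(-(290521 + 9163 - 17*I*√33 - 539*I*√33)/(539*(1 + 11319 - 21*I*√33)) + (-450562 - 336588)) = 1/(-(299684 - 556*I*√33)/(539*(11320 - 21*I*√33)) - 787150) = 1/(-787150 - (299684 - 556*I*√33)/(539*(11320 - 21*I*√33)))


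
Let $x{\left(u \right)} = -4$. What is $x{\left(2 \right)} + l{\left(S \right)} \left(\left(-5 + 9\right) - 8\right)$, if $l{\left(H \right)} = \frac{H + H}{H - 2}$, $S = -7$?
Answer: $- \frac{92}{9} \approx -10.222$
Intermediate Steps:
$l{\left(H \right)} = \frac{2 H}{-2 + H}$
$x{\left(2 \right)} + l{\left(S \right)} \left(\left(-5 + 9\right) - 8\right) = -4 + 2 \left(-7\right) \frac{1}{-2 - 7} \left(\left(-5 + 9\right) - 8\right) = -4 + 2 \left(-7\right) \frac{1}{-9} \left(4 - 8\right) = -4 + 2 \left(-7\right) \left(- \frac{1}{9}\right) \left(-4\right) = -4 + \frac{14}{9} \left(-4\right) = -4 - \frac{56}{9} = - \frac{92}{9}$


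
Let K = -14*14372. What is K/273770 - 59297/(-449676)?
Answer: -5303190637/8793414180 ≈ -0.60309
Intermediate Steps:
K = -201208
K/273770 - 59297/(-449676) = -201208/273770 - 59297/(-449676) = -201208*1/273770 - 59297*(-1/449676) = -14372/19555 + 59297/449676 = -5303190637/8793414180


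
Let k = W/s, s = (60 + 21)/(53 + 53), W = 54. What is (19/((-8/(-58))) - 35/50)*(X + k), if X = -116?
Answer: -93194/15 ≈ -6212.9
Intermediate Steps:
s = 81/106 ≈ 0.76415
k = 212/3 (k = 54/(81/106) = 54*(106/81) = 212/3 ≈ 70.667)
(19/((-8/(-58))) - 35/50)*(X + k) = (19/((-8/(-58))) - 35/50)*(-116 + 212/3) = (19/((-8*(-1/58))) - 35*1/50)*(-136/3) = (19/(4/29) - 7/10)*(-136/3) = (19*(29/4) - 7/10)*(-136/3) = (551/4 - 7/10)*(-136/3) = (2741/20)*(-136/3) = -93194/15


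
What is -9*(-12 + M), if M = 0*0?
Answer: 108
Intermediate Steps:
M = 0
-9*(-12 + M) = -9*(-12 + 0) = -9*(-12) = 108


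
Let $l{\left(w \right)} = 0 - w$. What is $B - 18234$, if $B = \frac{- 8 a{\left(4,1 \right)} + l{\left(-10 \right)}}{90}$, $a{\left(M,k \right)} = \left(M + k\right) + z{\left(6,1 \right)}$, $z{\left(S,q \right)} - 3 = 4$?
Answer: $- \frac{820573}{45} \approx -18235.0$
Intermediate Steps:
$z{\left(S,q \right)} = 7$ ($z{\left(S,q \right)} = 3 + 4 = 7$)
$a{\left(M,k \right)} = 7 + M + k$ ($a{\left(M,k \right)} = \left(M + k\right) + 7 = 7 + M + k$)
$l{\left(w \right)} = - w$
$B = - \frac{43}{45}$ ($B = \frac{- 8 \left(7 + 4 + 1\right) - -10}{90} = \left(\left(-8\right) 12 + 10\right) \frac{1}{90} = \left(-96 + 10\right) \frac{1}{90} = \left(-86\right) \frac{1}{90} = - \frac{43}{45} \approx -0.95556$)
$B - 18234 = - \frac{43}{45} - 18234 = - \frac{820573}{45}$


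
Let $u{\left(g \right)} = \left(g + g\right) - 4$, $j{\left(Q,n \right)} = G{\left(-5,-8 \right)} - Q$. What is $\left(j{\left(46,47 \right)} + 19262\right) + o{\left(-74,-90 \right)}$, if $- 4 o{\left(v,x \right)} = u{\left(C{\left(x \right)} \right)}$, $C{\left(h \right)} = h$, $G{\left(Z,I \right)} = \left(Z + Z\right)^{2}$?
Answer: $19362$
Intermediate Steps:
$G{\left(Z,I \right)} = 4 Z^{2}$ ($G{\left(Z,I \right)} = \left(2 Z\right)^{2} = 4 Z^{2}$)
$j{\left(Q,n \right)} = 100 - Q$ ($j{\left(Q,n \right)} = 4 \left(-5\right)^{2} - Q = 4 \cdot 25 - Q = 100 - Q$)
$u{\left(g \right)} = -4 + 2 g$ ($u{\left(g \right)} = 2 g - 4 = -4 + 2 g$)
$o{\left(v,x \right)} = 1 - \frac{x}{2}$ ($o{\left(v,x \right)} = - \frac{-4 + 2 x}{4} = 1 - \frac{x}{2}$)
$\left(j{\left(46,47 \right)} + 19262\right) + o{\left(-74,-90 \right)} = \left(\left(100 - 46\right) + 19262\right) + \left(1 - -45\right) = \left(\left(100 - 46\right) + 19262\right) + \left(1 + 45\right) = \left(54 + 19262\right) + 46 = 19316 + 46 = 19362$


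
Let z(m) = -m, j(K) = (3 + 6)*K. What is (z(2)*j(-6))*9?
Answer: 972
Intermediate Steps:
j(K) = 9*K
(z(2)*j(-6))*9 = ((-1*2)*(9*(-6)))*9 = -2*(-54)*9 = 108*9 = 972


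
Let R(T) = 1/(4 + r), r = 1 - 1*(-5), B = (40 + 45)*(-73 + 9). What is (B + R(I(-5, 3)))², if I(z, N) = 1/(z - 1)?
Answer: 2959251201/100 ≈ 2.9593e+7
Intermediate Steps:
B = -5440 (B = 85*(-64) = -5440)
I(z, N) = 1/(-1 + z)
r = 6 (r = 1 + 5 = 6)
R(T) = ⅒ (R(T) = 1/(4 + 6) = 1/10 = ⅒)
(B + R(I(-5, 3)))² = (-5440 + ⅒)² = (-54399/10)² = 2959251201/100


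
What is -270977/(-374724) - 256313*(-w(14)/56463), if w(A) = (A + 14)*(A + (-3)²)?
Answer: 2946158646499/1007525772 ≈ 2924.2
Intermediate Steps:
w(A) = (9 + A)*(14 + A) (w(A) = (14 + A)*(A + 9) = (14 + A)*(9 + A) = (9 + A)*(14 + A))
-270977/(-374724) - 256313*(-w(14)/56463) = -270977/(-374724) - 256313/((-56463/(126 + 14² + 23*14))) = -270977*(-1/374724) - 256313/((-56463/(126 + 196 + 322))) = 38711/53532 - 256313/((-56463/644)) = 38711/53532 - 256313/((-957*59/644)) = 38711/53532 - 256313/(-56463/644) = 38711/53532 - 256313*(-644/56463) = 38711/53532 + 165065572/56463 = 2946158646499/1007525772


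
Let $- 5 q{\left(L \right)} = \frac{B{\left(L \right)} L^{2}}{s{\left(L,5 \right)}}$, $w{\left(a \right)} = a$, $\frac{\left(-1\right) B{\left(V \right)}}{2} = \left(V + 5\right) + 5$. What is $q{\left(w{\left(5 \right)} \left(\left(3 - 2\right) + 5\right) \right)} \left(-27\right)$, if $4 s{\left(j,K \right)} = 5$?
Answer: $-311040$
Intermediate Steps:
$B{\left(V \right)} = -20 - 2 V$ ($B{\left(V \right)} = - 2 \left(\left(V + 5\right) + 5\right) = - 2 \left(\left(5 + V\right) + 5\right) = - 2 \left(10 + V\right) = -20 - 2 V$)
$s{\left(j,K \right)} = \frac{5}{4}$ ($s{\left(j,K \right)} = \frac{1}{4} \cdot 5 = \frac{5}{4}$)
$q{\left(L \right)} = - \frac{4 L^{2} \left(-20 - 2 L\right)}{25}$ ($q{\left(L \right)} = - \frac{\left(-20 - 2 L\right) L^{2} \frac{1}{\frac{5}{4}}}{5} = - \frac{L^{2} \left(-20 - 2 L\right) \frac{4}{5}}{5} = - \frac{\frac{4}{5} L^{2} \left(-20 - 2 L\right)}{5} = - \frac{4 L^{2} \left(-20 - 2 L\right)}{25}$)
$q{\left(w{\left(5 \right)} \left(\left(3 - 2\right) + 5\right) \right)} \left(-27\right) = \frac{8 \left(5 \left(\left(3 - 2\right) + 5\right)\right)^{2} \left(10 + 5 \left(\left(3 - 2\right) + 5\right)\right)}{25} \left(-27\right) = \frac{8 \left(5 \left(1 + 5\right)\right)^{2} \left(10 + 5 \left(1 + 5\right)\right)}{25} \left(-27\right) = \frac{8 \left(5 \cdot 6\right)^{2} \left(10 + 5 \cdot 6\right)}{25} \left(-27\right) = \frac{8 \cdot 30^{2} \left(10 + 30\right)}{25} \left(-27\right) = \frac{8}{25} \cdot 900 \cdot 40 \left(-27\right) = 11520 \left(-27\right) = -311040$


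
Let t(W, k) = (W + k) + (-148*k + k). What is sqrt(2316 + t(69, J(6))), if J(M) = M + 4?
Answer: 5*sqrt(37) ≈ 30.414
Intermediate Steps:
J(M) = 4 + M
t(W, k) = W - 146*k (t(W, k) = (W + k) - 147*k = W - 146*k)
sqrt(2316 + t(69, J(6))) = sqrt(2316 + (69 - 146*(4 + 6))) = sqrt(2316 + (69 - 146*10)) = sqrt(2316 + (69 - 1460)) = sqrt(2316 - 1391) = sqrt(925) = 5*sqrt(37)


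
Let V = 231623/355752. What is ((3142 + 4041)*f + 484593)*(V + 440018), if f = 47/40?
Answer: 3087126584993005039/14230080 ≈ 2.1694e+11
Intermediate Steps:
V = 231623/355752 (V = 231623*(1/355752) = 231623/355752 ≈ 0.65108)
f = 47/40 (f = 47*(1/40) = 47/40 ≈ 1.1750)
((3142 + 4041)*f + 484593)*(V + 440018) = ((3142 + 4041)*(47/40) + 484593)*(231623/355752 + 440018) = (7183*(47/40) + 484593)*(156537515159/355752) = (337601/40 + 484593)*(156537515159/355752) = (19721321/40)*(156537515159/355752) = 3087126584993005039/14230080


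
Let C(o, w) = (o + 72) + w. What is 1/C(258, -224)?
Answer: 1/106 ≈ 0.0094340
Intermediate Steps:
C(o, w) = 72 + o + w (C(o, w) = (72 + o) + w = 72 + o + w)
1/C(258, -224) = 1/(72 + 258 - 224) = 1/106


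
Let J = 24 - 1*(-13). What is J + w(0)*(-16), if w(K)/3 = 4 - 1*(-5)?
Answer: -395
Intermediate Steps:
w(K) = 27 (w(K) = 3*(4 - 1*(-5)) = 3*(4 + 5) = 3*9 = 27)
J = 37 (J = 24 + 13 = 37)
J + w(0)*(-16) = 37 + 27*(-16) = 37 - 432 = -395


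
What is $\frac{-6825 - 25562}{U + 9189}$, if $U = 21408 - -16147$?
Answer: $- \frac{32387}{46744} \approx -0.69286$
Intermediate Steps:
$U = 37555$ ($U = 21408 + 16147 = 37555$)
$\frac{-6825 - 25562}{U + 9189} = \frac{-6825 - 25562}{37555 + 9189} = - \frac{32387}{46744}$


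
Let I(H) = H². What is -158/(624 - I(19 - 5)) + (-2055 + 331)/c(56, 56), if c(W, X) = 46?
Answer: -186285/4922 ≈ -37.847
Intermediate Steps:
-158/(624 - I(19 - 5)) + (-2055 + 331)/c(56, 56) = -158/(624 - (19 - 5)²) + (-2055 + 331)/46 = -158/(624 - 1*14²) - 1724*1/46 = -158/(624 - 1*196) - 862/23 = -158/(624 - 196) - 862/23 = -158/428 - 862/23 = -158*1/428 - 862/23 = -79/214 - 862/23 = -186285/4922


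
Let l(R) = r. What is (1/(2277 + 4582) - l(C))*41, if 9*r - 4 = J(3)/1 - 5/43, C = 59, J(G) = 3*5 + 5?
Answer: -288796046/2654433 ≈ -108.80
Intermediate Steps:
J(G) = 20 (J(G) = 15 + 5 = 20)
r = 1027/387 (r = 4/9 + (20/1 - 5/43)/9 = 4/9 + (20*1 - 5*1/43)/9 = 4/9 + (20 - 5/43)/9 = 4/9 + (⅑)*(855/43) = 4/9 + 95/43 = 1027/387 ≈ 2.6537)
l(R) = 1027/387
(1/(2277 + 4582) - l(C))*41 = (1/(2277 + 4582) - 1*1027/387)*41 = (1/6859 - 1027/387)*41 = -7043806/2654433*41 = -288796046/2654433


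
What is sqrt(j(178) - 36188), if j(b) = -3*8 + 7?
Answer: I*sqrt(36205) ≈ 190.28*I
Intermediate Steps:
j(b) = -17 (j(b) = -24 + 7 = -17)
sqrt(j(178) - 36188) = sqrt(-17 - 36188) = sqrt(-36205) = I*sqrt(36205)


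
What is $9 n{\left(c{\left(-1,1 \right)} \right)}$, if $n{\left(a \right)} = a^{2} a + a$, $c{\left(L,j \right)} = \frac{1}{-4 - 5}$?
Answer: $- \frac{82}{81} \approx -1.0123$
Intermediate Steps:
$c{\left(L,j \right)} = - \frac{1}{9}$ ($c{\left(L,j \right)} = \frac{1}{-9} = - \frac{1}{9}$)
$n{\left(a \right)} = a + a^{3}$ ($n{\left(a \right)} = a^{3} + a = a + a^{3}$)
$9 n{\left(c{\left(-1,1 \right)} \right)} = 9 \left(- \frac{1}{9} + \left(- \frac{1}{9}\right)^{3}\right) = 9 \left(- \frac{1}{9} - \frac{1}{729}\right) = 9 \left(- \frac{82}{729}\right) = - \frac{82}{81}$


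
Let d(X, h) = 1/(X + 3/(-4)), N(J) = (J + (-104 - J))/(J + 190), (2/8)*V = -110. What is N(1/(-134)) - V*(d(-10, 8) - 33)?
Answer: -15940988328/1094737 ≈ -14561.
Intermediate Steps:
V = -440 (V = 4*(-110) = -440)
N(J) = -104/(190 + J)
d(X, h) = 1/(-¾ + X) (d(X, h) = 1/(X + 3*(-¼)) = 1/(X - ¾) = 1/(-¾ + X))
N(1/(-134)) - V*(d(-10, 8) - 33) = -104/(190 + 1/(-134)) - (-440)*(4/(-3 + 4*(-10)) - 33) = -104/(190 - 1/134) - (-440)*(4/(-3 - 40) - 33) = -104/25459/134 - (-440)*(4/(-43) - 33) = -104*134/25459 - (-440)*(4*(-1/43) - 33) = -13936/25459 - (-440)*(-4/43 - 33) = -13936/25459 - (-440)*(-1423)/43 = -13936/25459 - 1*626120/43 = -13936/25459 - 626120/43 = -15940988328/1094737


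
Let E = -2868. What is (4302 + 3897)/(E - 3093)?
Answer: -2733/1987 ≈ -1.3754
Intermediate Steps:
(4302 + 3897)/(E - 3093) = (4302 + 3897)/(-2868 - 3093) = 8199/(-5961) = 8199*(-1/5961) = -2733/1987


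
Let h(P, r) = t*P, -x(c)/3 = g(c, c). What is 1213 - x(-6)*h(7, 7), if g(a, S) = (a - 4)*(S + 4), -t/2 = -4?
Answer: 4573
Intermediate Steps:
t = 8 (t = -2*(-4) = 8)
g(a, S) = (-4 + a)*(4 + S)
x(c) = 48 - 3*c² (x(c) = -3*(-16 - 4*c + 4*c + c*c) = -3*(-16 - 4*c + 4*c + c²) = -3*(-16 + c²) = 48 - 3*c²)
h(P, r) = 8*P
1213 - x(-6)*h(7, 7) = 1213 - (48 - 3*(-6)²)*8*7 = 1213 - (48 - 3*36)*56 = 1213 - (48 - 108)*56 = 1213 - (-60)*56 = 1213 - 1*(-3360) = 1213 + 3360 = 4573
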